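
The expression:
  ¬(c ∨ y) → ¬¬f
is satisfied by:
  {y: True, c: True, f: True}
  {y: True, c: True, f: False}
  {y: True, f: True, c: False}
  {y: True, f: False, c: False}
  {c: True, f: True, y: False}
  {c: True, f: False, y: False}
  {f: True, c: False, y: False}


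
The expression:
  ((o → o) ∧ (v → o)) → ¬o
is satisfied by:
  {o: False}


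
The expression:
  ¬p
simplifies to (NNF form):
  ¬p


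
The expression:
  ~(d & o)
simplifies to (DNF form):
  ~d | ~o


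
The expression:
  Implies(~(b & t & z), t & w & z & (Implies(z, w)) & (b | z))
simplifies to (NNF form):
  t & z & (b | w)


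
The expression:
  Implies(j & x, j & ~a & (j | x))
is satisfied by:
  {x: False, a: False, j: False}
  {j: True, x: False, a: False}
  {a: True, x: False, j: False}
  {j: True, a: True, x: False}
  {x: True, j: False, a: False}
  {j: True, x: True, a: False}
  {a: True, x: True, j: False}


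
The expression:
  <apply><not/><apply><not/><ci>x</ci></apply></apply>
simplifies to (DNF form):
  <ci>x</ci>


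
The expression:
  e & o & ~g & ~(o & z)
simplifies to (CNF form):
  e & o & ~g & ~z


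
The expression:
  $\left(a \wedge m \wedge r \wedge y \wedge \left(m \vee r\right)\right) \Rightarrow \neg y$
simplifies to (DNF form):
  $\neg a \vee \neg m \vee \neg r \vee \neg y$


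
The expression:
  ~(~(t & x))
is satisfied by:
  {t: True, x: True}


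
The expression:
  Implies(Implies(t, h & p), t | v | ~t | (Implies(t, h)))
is always true.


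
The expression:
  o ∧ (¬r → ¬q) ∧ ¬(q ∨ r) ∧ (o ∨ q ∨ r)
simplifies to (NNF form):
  o ∧ ¬q ∧ ¬r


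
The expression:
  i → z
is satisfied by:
  {z: True, i: False}
  {i: False, z: False}
  {i: True, z: True}


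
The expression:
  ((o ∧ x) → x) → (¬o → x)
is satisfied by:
  {x: True, o: True}
  {x: True, o: False}
  {o: True, x: False}


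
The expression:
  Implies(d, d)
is always true.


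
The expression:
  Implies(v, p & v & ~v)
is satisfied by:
  {v: False}


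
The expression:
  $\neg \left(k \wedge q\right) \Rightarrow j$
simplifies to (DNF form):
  $j \vee \left(k \wedge q\right)$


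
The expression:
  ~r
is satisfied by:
  {r: False}


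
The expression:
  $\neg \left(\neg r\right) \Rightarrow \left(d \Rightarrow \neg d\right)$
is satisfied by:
  {d: False, r: False}
  {r: True, d: False}
  {d: True, r: False}


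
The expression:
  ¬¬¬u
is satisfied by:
  {u: False}


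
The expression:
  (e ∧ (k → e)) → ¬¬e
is always true.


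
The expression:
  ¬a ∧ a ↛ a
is never true.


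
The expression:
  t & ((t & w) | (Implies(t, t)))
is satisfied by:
  {t: True}


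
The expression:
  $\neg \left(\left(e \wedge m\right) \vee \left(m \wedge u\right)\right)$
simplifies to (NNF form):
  $\left(\neg e \wedge \neg u\right) \vee \neg m$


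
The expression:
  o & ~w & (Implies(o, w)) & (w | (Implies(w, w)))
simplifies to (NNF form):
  False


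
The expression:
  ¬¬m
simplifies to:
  m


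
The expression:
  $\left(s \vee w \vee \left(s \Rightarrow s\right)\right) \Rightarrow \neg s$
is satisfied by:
  {s: False}


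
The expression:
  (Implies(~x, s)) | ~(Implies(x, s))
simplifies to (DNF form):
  s | x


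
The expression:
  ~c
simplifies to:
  ~c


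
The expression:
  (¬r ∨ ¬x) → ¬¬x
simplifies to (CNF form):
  x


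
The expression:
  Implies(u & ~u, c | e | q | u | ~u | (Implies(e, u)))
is always true.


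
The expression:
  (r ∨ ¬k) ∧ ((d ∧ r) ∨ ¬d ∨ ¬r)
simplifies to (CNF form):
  r ∨ ¬k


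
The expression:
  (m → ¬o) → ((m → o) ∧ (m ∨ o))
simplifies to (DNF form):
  o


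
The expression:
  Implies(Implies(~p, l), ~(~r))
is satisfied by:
  {r: True, l: False, p: False}
  {r: True, p: True, l: False}
  {r: True, l: True, p: False}
  {r: True, p: True, l: True}
  {p: False, l: False, r: False}


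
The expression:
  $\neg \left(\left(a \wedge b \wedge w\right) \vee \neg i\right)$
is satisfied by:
  {i: True, w: False, a: False, b: False}
  {i: True, b: True, w: False, a: False}
  {i: True, a: True, w: False, b: False}
  {i: True, b: True, a: True, w: False}
  {i: True, w: True, a: False, b: False}
  {i: True, b: True, w: True, a: False}
  {i: True, a: True, w: True, b: False}


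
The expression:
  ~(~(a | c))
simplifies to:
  a | c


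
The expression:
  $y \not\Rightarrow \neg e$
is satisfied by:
  {e: True, y: True}


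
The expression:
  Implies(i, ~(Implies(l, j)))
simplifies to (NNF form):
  ~i | (l & ~j)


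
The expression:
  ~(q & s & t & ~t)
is always true.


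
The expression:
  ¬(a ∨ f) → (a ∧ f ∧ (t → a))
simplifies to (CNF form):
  a ∨ f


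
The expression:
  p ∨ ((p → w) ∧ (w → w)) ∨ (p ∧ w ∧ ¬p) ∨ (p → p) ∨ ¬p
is always true.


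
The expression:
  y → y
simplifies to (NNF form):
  True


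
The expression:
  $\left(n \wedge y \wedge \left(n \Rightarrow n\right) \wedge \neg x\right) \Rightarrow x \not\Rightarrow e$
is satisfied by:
  {x: True, y: False, n: False}
  {y: False, n: False, x: False}
  {x: True, n: True, y: False}
  {n: True, y: False, x: False}
  {x: True, y: True, n: False}
  {y: True, x: False, n: False}
  {x: True, n: True, y: True}


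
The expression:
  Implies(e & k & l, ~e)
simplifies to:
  ~e | ~k | ~l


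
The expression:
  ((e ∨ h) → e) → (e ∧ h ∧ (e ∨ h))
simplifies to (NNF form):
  h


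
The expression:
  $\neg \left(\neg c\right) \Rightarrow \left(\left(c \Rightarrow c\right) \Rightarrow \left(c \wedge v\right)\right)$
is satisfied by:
  {v: True, c: False}
  {c: False, v: False}
  {c: True, v: True}


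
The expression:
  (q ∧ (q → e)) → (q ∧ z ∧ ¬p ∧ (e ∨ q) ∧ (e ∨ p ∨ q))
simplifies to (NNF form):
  (z ∧ ¬p) ∨ ¬e ∨ ¬q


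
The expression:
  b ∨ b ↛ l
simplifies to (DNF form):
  b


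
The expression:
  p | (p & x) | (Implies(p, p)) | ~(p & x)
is always true.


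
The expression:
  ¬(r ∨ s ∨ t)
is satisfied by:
  {r: False, t: False, s: False}


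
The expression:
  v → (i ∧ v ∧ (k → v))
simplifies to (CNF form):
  i ∨ ¬v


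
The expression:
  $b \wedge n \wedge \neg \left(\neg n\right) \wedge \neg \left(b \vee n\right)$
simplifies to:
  $\text{False}$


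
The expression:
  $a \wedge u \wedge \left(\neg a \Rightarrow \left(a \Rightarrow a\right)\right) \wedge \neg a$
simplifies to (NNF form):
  $\text{False}$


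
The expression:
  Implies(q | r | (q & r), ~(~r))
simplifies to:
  r | ~q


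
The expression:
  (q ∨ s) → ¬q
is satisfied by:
  {q: False}


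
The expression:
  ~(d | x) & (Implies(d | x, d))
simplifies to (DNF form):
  ~d & ~x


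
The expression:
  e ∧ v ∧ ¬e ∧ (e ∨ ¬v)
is never true.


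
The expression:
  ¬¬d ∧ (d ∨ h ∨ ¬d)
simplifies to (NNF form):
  d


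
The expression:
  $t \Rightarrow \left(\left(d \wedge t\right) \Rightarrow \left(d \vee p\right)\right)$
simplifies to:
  $\text{True}$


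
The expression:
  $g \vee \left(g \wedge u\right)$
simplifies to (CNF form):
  $g$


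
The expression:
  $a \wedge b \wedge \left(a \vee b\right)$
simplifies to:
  $a \wedge b$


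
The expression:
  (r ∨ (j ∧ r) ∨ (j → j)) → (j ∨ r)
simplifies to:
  j ∨ r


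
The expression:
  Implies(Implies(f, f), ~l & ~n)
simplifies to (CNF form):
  ~l & ~n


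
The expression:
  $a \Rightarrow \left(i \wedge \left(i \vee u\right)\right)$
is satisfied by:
  {i: True, a: False}
  {a: False, i: False}
  {a: True, i: True}


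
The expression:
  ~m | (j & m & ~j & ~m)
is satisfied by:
  {m: False}


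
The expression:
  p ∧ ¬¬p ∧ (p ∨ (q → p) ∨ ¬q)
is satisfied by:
  {p: True}


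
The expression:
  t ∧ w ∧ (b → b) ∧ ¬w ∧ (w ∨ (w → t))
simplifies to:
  False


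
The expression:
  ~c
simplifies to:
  ~c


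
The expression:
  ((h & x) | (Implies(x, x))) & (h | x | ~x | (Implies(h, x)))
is always true.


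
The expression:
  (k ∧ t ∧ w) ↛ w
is never true.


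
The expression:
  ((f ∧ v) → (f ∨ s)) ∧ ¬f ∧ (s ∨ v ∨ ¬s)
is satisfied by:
  {f: False}


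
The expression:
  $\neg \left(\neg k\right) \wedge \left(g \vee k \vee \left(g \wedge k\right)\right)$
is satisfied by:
  {k: True}


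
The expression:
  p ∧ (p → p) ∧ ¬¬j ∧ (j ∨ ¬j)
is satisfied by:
  {p: True, j: True}


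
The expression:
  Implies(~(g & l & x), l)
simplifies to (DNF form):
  l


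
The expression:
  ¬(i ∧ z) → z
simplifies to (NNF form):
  z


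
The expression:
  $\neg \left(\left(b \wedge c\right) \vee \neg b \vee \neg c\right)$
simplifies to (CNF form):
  $\text{False}$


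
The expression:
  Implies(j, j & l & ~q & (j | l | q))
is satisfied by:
  {l: True, j: False, q: False}
  {l: False, j: False, q: False}
  {q: True, l: True, j: False}
  {q: True, l: False, j: False}
  {j: True, l: True, q: False}


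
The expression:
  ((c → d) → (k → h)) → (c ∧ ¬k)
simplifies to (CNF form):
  (c ∨ k) ∧ (¬h ∨ ¬k) ∧ (d ∨ ¬c ∨ ¬k)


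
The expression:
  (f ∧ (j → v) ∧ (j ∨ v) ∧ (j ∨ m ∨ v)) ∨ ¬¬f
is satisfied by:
  {f: True}


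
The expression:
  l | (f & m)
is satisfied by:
  {l: True, f: True, m: True}
  {l: True, f: True, m: False}
  {l: True, m: True, f: False}
  {l: True, m: False, f: False}
  {f: True, m: True, l: False}


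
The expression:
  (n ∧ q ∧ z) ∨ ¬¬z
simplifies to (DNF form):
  z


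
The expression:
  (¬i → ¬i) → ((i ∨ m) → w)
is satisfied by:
  {w: True, i: False, m: False}
  {w: True, m: True, i: False}
  {w: True, i: True, m: False}
  {w: True, m: True, i: True}
  {m: False, i: False, w: False}


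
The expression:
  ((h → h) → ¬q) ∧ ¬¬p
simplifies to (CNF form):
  p ∧ ¬q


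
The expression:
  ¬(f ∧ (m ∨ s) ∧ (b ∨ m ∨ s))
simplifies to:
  (¬m ∧ ¬s) ∨ ¬f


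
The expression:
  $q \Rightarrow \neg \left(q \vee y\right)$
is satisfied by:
  {q: False}


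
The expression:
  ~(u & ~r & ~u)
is always true.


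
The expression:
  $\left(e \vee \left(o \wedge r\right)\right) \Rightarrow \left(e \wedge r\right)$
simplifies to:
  $\left(e \wedge r\right) \vee \left(\neg e \wedge \neg o\right) \vee \left(\neg e \wedge \neg r\right)$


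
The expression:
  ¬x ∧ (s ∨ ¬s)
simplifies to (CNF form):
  ¬x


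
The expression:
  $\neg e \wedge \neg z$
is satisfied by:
  {e: False, z: False}


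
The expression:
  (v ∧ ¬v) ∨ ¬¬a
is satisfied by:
  {a: True}


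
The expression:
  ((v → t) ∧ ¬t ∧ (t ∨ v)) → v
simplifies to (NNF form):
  True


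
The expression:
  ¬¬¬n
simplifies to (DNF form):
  ¬n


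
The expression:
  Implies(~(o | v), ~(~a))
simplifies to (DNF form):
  a | o | v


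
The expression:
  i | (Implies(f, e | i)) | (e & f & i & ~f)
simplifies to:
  e | i | ~f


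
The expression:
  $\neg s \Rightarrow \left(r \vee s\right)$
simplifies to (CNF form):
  $r \vee s$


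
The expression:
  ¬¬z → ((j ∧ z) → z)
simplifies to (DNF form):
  True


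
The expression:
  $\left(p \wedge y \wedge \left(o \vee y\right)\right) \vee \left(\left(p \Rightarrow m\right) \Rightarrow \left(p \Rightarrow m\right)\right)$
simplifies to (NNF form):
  $\text{True}$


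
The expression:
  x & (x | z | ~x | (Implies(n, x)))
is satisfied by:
  {x: True}


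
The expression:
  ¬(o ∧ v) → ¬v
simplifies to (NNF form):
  o ∨ ¬v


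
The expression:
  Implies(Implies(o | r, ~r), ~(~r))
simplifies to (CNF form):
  r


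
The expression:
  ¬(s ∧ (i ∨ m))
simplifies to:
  (¬i ∧ ¬m) ∨ ¬s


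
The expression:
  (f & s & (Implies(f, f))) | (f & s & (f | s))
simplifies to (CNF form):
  f & s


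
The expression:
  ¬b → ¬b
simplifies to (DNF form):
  True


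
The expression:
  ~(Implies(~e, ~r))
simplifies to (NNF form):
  r & ~e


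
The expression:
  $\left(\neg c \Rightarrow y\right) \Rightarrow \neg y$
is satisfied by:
  {y: False}


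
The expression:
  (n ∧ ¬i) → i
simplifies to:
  i ∨ ¬n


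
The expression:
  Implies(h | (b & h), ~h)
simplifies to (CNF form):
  ~h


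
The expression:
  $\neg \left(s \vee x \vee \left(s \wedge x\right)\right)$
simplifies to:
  $\neg s \wedge \neg x$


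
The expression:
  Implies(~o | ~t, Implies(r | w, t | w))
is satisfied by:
  {t: True, w: True, r: False}
  {t: True, w: False, r: False}
  {w: True, t: False, r: False}
  {t: False, w: False, r: False}
  {r: True, t: True, w: True}
  {r: True, t: True, w: False}
  {r: True, w: True, t: False}


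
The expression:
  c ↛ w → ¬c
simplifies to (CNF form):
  w ∨ ¬c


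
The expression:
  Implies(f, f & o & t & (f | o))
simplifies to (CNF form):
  (o | ~f) & (t | ~f)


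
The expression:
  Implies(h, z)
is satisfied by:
  {z: True, h: False}
  {h: False, z: False}
  {h: True, z: True}


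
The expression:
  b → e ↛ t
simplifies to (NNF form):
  (e ∧ ¬t) ∨ ¬b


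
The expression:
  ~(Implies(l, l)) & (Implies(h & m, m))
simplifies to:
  False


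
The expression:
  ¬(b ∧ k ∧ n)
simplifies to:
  ¬b ∨ ¬k ∨ ¬n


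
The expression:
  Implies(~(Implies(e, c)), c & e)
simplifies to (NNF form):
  c | ~e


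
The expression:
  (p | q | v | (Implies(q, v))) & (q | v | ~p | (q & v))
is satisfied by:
  {q: True, v: True, p: False}
  {q: True, p: False, v: False}
  {v: True, p: False, q: False}
  {v: False, p: False, q: False}
  {q: True, v: True, p: True}
  {q: True, p: True, v: False}
  {v: True, p: True, q: False}


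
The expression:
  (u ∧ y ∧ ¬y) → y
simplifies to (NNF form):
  True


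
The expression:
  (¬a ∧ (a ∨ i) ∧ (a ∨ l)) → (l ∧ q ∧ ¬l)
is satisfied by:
  {a: True, l: False, i: False}
  {l: False, i: False, a: False}
  {a: True, i: True, l: False}
  {i: True, l: False, a: False}
  {a: True, l: True, i: False}
  {l: True, a: False, i: False}
  {a: True, i: True, l: True}


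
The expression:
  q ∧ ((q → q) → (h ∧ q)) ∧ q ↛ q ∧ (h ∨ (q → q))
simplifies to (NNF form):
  False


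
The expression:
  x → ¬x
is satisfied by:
  {x: False}


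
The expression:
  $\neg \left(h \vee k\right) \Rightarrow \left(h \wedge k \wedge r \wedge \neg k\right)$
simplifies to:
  $h \vee k$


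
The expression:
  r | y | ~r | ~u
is always true.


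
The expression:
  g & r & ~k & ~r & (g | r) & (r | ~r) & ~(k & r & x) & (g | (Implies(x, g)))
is never true.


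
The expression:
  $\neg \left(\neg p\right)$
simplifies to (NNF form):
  $p$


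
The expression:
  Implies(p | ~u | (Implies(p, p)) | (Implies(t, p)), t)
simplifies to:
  t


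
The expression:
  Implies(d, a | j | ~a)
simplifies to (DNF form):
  True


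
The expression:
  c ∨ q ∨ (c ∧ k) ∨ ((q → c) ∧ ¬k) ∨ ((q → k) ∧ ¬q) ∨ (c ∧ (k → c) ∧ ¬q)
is always true.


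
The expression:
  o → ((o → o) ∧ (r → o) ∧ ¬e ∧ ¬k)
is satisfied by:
  {e: False, o: False, k: False}
  {k: True, e: False, o: False}
  {e: True, k: False, o: False}
  {k: True, e: True, o: False}
  {o: True, k: False, e: False}


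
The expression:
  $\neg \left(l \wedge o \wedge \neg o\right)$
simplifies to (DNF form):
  $\text{True}$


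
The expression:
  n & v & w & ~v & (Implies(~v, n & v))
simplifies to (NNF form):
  False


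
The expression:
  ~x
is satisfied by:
  {x: False}


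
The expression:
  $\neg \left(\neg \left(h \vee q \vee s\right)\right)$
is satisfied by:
  {s: True, q: True, h: True}
  {s: True, q: True, h: False}
  {s: True, h: True, q: False}
  {s: True, h: False, q: False}
  {q: True, h: True, s: False}
  {q: True, h: False, s: False}
  {h: True, q: False, s: False}


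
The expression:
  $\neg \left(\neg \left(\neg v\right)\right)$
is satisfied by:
  {v: False}


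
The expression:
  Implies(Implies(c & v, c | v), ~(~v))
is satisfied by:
  {v: True}


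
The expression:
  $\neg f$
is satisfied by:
  {f: False}


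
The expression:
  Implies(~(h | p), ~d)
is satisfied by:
  {p: True, h: True, d: False}
  {p: True, h: False, d: False}
  {h: True, p: False, d: False}
  {p: False, h: False, d: False}
  {d: True, p: True, h: True}
  {d: True, p: True, h: False}
  {d: True, h: True, p: False}


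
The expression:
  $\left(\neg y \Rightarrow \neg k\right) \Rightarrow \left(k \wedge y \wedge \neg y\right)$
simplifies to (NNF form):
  $k \wedge \neg y$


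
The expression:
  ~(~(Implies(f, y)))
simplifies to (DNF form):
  y | ~f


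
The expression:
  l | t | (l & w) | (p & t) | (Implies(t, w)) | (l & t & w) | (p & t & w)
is always true.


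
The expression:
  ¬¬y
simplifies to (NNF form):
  y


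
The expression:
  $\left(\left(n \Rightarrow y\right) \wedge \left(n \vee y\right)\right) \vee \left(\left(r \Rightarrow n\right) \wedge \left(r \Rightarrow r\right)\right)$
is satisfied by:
  {y: True, n: True, r: False}
  {y: True, n: False, r: False}
  {n: True, y: False, r: False}
  {y: False, n: False, r: False}
  {r: True, y: True, n: True}
  {r: True, y: True, n: False}
  {r: True, n: True, y: False}


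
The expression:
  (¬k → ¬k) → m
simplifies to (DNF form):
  m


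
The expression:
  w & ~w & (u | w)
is never true.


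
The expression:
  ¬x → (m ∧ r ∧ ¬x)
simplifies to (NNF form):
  x ∨ (m ∧ r)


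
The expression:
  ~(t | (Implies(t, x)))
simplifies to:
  False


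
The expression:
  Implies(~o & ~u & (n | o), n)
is always true.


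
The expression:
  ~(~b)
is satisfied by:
  {b: True}


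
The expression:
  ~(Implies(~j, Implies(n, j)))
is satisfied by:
  {n: True, j: False}


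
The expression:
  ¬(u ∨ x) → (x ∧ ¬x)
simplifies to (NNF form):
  u ∨ x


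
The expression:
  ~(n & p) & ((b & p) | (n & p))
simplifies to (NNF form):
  b & p & ~n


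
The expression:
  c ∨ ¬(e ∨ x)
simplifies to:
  c ∨ (¬e ∧ ¬x)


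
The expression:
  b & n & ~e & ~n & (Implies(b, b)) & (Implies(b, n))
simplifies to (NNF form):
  False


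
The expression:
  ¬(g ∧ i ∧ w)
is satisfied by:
  {w: False, i: False, g: False}
  {g: True, w: False, i: False}
  {i: True, w: False, g: False}
  {g: True, i: True, w: False}
  {w: True, g: False, i: False}
  {g: True, w: True, i: False}
  {i: True, w: True, g: False}


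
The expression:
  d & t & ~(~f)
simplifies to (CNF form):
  d & f & t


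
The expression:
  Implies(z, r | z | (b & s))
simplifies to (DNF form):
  True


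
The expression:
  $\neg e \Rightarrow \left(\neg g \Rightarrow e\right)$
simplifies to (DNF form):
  $e \vee g$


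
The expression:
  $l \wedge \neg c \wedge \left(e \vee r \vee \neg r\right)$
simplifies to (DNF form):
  $l \wedge \neg c$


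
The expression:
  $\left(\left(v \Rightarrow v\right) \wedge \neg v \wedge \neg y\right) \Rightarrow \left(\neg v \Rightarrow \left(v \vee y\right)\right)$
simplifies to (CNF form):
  $v \vee y$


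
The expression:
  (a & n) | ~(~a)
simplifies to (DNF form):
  a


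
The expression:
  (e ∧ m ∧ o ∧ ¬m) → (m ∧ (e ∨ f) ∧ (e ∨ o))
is always true.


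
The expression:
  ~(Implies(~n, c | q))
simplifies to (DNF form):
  ~c & ~n & ~q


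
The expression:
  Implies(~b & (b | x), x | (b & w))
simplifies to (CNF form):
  True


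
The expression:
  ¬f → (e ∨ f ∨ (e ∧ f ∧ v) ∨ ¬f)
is always true.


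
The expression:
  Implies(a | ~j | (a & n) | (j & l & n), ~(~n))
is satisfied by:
  {n: True, j: True, a: False}
  {n: True, a: False, j: False}
  {n: True, j: True, a: True}
  {n: True, a: True, j: False}
  {j: True, a: False, n: False}


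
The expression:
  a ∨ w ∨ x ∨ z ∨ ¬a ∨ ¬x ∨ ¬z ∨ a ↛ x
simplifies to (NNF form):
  True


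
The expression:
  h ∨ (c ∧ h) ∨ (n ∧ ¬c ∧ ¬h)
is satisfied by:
  {h: True, n: True, c: False}
  {h: True, n: False, c: False}
  {h: True, c: True, n: True}
  {h: True, c: True, n: False}
  {n: True, c: False, h: False}


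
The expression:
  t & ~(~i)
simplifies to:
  i & t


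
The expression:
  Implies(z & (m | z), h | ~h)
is always true.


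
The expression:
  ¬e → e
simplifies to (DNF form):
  e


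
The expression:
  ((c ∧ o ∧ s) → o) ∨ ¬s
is always true.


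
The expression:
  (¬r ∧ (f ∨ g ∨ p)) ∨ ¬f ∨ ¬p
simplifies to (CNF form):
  ¬f ∨ ¬p ∨ ¬r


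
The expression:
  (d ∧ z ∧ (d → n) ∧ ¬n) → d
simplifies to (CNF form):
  True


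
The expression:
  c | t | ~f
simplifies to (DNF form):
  c | t | ~f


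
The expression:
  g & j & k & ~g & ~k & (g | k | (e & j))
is never true.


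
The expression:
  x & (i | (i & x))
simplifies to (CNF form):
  i & x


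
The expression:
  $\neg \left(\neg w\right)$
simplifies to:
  $w$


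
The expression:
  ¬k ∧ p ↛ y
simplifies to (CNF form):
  p ∧ ¬k ∧ ¬y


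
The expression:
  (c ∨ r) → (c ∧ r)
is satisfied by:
  {c: False, r: False}
  {r: True, c: True}


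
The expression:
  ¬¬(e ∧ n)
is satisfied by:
  {e: True, n: True}


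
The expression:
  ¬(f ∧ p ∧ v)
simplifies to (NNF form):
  ¬f ∨ ¬p ∨ ¬v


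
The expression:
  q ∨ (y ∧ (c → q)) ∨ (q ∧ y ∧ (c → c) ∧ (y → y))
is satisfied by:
  {y: True, q: True, c: False}
  {q: True, c: False, y: False}
  {y: True, q: True, c: True}
  {q: True, c: True, y: False}
  {y: True, c: False, q: False}


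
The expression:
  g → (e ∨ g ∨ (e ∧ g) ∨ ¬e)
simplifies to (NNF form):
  True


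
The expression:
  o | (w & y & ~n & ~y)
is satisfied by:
  {o: True}


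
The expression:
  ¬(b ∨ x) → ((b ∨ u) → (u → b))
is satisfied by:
  {b: True, x: True, u: False}
  {b: True, x: False, u: False}
  {x: True, b: False, u: False}
  {b: False, x: False, u: False}
  {b: True, u: True, x: True}
  {b: True, u: True, x: False}
  {u: True, x: True, b: False}


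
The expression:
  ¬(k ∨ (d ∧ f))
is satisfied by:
  {d: False, k: False, f: False}
  {f: True, d: False, k: False}
  {d: True, f: False, k: False}


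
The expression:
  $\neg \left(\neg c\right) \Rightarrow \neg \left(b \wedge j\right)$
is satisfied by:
  {c: False, b: False, j: False}
  {j: True, c: False, b: False}
  {b: True, c: False, j: False}
  {j: True, b: True, c: False}
  {c: True, j: False, b: False}
  {j: True, c: True, b: False}
  {b: True, c: True, j: False}


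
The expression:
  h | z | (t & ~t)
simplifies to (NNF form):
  h | z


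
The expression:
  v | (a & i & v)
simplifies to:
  v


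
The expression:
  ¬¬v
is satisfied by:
  {v: True}


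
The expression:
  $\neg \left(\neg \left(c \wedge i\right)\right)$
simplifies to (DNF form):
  $c \wedge i$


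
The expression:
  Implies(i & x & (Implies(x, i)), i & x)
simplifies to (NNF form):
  True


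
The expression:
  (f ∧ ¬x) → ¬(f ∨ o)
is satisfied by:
  {x: True, f: False}
  {f: False, x: False}
  {f: True, x: True}


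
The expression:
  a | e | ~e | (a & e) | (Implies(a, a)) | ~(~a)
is always true.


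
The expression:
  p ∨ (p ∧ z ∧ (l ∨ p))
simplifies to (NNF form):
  p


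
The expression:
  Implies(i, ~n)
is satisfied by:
  {n: False, i: False}
  {i: True, n: False}
  {n: True, i: False}


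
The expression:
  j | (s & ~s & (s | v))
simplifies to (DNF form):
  j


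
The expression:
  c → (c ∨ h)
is always true.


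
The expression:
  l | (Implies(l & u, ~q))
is always true.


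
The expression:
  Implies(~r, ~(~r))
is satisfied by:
  {r: True}


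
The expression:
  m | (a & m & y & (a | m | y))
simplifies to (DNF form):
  m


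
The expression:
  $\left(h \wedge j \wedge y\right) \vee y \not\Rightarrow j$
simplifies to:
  $y \wedge \left(h \vee \neg j\right)$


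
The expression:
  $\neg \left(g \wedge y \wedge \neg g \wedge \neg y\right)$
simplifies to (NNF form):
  $\text{True}$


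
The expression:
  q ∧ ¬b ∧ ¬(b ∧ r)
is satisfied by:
  {q: True, b: False}


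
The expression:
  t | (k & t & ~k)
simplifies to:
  t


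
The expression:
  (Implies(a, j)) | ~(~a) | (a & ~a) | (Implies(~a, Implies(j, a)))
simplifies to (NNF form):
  True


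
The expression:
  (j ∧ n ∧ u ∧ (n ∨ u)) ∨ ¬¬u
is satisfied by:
  {u: True}


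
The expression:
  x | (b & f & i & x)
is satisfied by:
  {x: True}


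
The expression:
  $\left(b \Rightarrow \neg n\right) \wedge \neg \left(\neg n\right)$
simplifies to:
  $n \wedge \neg b$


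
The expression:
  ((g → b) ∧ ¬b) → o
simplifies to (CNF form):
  b ∨ g ∨ o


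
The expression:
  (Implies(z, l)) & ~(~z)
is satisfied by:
  {z: True, l: True}


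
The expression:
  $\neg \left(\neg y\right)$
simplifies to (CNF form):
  $y$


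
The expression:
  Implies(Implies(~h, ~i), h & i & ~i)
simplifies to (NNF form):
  i & ~h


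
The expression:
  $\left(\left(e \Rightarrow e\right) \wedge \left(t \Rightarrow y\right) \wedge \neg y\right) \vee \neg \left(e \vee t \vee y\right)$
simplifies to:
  $\neg t \wedge \neg y$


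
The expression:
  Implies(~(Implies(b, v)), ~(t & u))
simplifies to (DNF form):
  v | ~b | ~t | ~u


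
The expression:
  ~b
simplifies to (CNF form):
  ~b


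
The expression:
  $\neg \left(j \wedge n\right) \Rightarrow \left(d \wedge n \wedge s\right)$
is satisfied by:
  {d: True, j: True, n: True, s: True}
  {d: True, j: True, n: True, s: False}
  {j: True, n: True, s: True, d: False}
  {j: True, n: True, s: False, d: False}
  {d: True, n: True, s: True, j: False}


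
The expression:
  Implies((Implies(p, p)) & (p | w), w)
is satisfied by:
  {w: True, p: False}
  {p: False, w: False}
  {p: True, w: True}


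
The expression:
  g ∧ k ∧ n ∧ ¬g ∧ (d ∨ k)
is never true.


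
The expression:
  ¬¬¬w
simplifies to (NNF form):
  ¬w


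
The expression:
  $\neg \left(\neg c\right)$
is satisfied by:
  {c: True}


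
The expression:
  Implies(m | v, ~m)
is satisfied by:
  {m: False}


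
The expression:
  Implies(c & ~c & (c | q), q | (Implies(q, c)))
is always true.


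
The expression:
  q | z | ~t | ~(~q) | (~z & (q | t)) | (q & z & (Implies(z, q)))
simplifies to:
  True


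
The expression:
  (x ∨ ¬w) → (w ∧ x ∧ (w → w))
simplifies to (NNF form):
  w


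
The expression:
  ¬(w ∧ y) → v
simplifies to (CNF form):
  (v ∨ w) ∧ (v ∨ y)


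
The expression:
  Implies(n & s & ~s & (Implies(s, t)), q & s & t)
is always true.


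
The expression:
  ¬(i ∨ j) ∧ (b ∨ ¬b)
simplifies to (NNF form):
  ¬i ∧ ¬j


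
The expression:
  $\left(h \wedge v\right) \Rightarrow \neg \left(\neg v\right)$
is always true.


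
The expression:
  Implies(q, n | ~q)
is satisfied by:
  {n: True, q: False}
  {q: False, n: False}
  {q: True, n: True}


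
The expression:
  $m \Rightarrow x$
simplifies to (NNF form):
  $x \vee \neg m$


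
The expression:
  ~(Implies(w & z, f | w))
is never true.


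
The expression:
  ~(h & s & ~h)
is always true.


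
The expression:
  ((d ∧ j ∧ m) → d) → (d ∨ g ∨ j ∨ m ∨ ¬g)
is always true.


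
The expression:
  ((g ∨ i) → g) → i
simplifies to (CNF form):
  i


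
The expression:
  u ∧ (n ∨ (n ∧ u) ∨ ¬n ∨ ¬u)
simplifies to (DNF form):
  u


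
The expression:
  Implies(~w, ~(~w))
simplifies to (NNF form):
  w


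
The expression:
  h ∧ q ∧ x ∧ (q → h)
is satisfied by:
  {h: True, x: True, q: True}


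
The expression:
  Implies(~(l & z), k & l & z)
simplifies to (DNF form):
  l & z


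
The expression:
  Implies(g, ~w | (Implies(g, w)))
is always true.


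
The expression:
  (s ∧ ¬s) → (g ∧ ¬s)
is always true.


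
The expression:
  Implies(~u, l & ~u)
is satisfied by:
  {l: True, u: True}
  {l: True, u: False}
  {u: True, l: False}


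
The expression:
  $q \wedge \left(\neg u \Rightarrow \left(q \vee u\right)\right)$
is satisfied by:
  {q: True}


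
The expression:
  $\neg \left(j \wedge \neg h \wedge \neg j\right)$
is always true.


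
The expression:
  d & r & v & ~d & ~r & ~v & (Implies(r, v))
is never true.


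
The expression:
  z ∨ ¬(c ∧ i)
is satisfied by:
  {z: True, c: False, i: False}
  {c: False, i: False, z: False}
  {i: True, z: True, c: False}
  {i: True, c: False, z: False}
  {z: True, c: True, i: False}
  {c: True, z: False, i: False}
  {i: True, c: True, z: True}


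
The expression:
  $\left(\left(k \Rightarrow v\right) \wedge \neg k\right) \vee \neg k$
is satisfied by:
  {k: False}


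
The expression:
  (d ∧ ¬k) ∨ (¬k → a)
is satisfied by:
  {a: True, d: True, k: True}
  {a: True, d: True, k: False}
  {a: True, k: True, d: False}
  {a: True, k: False, d: False}
  {d: True, k: True, a: False}
  {d: True, k: False, a: False}
  {k: True, d: False, a: False}


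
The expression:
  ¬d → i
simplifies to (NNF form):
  d ∨ i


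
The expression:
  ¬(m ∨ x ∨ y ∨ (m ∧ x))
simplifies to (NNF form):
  ¬m ∧ ¬x ∧ ¬y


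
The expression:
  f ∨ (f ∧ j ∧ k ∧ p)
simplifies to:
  f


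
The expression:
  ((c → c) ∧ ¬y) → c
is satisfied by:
  {y: True, c: True}
  {y: True, c: False}
  {c: True, y: False}


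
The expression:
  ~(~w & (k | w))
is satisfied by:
  {w: True, k: False}
  {k: False, w: False}
  {k: True, w: True}


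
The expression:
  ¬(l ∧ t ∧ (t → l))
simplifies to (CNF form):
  ¬l ∨ ¬t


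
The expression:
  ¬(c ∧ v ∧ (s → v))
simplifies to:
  ¬c ∨ ¬v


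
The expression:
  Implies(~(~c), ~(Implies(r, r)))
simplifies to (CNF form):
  ~c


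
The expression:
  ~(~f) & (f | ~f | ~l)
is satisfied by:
  {f: True}


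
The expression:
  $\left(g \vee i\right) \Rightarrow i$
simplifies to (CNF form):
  $i \vee \neg g$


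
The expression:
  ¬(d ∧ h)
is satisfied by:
  {h: False, d: False}
  {d: True, h: False}
  {h: True, d: False}


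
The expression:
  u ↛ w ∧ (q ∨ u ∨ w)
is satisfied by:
  {u: True, w: False}


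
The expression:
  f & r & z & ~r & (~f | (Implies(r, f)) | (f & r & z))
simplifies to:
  False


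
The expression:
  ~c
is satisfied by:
  {c: False}


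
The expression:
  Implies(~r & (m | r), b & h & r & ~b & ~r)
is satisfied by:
  {r: True, m: False}
  {m: False, r: False}
  {m: True, r: True}


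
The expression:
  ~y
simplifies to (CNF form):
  ~y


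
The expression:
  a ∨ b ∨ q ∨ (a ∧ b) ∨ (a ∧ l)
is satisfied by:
  {a: True, b: True, q: True}
  {a: True, b: True, q: False}
  {a: True, q: True, b: False}
  {a: True, q: False, b: False}
  {b: True, q: True, a: False}
  {b: True, q: False, a: False}
  {q: True, b: False, a: False}


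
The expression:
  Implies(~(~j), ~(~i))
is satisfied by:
  {i: True, j: False}
  {j: False, i: False}
  {j: True, i: True}


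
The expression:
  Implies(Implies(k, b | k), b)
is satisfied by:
  {b: True}


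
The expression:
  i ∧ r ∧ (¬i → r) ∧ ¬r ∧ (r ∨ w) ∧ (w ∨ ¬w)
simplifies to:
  False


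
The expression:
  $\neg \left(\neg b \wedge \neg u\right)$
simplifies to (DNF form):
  $b \vee u$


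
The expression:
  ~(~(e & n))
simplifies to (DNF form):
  e & n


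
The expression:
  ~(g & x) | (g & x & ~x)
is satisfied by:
  {g: False, x: False}
  {x: True, g: False}
  {g: True, x: False}


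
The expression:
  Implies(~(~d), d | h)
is always true.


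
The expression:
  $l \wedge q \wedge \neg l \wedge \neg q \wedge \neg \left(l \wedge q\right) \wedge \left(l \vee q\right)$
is never true.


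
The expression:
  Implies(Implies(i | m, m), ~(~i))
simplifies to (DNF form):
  i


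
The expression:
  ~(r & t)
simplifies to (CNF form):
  ~r | ~t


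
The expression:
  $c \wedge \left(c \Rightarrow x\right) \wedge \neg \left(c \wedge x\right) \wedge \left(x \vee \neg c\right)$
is never true.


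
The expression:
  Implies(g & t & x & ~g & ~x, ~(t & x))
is always true.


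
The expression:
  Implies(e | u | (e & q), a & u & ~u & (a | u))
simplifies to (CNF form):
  ~e & ~u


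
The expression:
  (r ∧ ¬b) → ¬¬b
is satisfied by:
  {b: True, r: False}
  {r: False, b: False}
  {r: True, b: True}


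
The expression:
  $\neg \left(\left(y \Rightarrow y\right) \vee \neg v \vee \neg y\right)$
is never true.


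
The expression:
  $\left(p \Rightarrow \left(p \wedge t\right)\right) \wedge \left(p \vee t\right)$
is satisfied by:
  {t: True}


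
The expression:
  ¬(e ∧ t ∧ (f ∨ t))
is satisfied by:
  {e: False, t: False}
  {t: True, e: False}
  {e: True, t: False}


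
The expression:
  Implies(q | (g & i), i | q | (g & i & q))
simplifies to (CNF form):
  True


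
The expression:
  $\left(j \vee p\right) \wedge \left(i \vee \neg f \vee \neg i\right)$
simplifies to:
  $j \vee p$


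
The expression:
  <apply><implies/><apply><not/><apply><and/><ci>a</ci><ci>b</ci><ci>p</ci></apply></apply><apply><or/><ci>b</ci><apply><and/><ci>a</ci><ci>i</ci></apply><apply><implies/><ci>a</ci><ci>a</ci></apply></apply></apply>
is always true.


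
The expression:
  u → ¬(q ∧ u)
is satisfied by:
  {u: False, q: False}
  {q: True, u: False}
  {u: True, q: False}


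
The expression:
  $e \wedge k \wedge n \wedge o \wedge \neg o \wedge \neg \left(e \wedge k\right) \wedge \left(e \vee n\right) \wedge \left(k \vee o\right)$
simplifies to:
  $\text{False}$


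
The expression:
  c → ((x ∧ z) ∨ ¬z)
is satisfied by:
  {x: True, c: False, z: False}
  {c: False, z: False, x: False}
  {x: True, z: True, c: False}
  {z: True, c: False, x: False}
  {x: True, c: True, z: False}
  {c: True, x: False, z: False}
  {x: True, z: True, c: True}


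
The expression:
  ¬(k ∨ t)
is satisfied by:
  {t: False, k: False}


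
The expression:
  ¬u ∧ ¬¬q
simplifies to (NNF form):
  q ∧ ¬u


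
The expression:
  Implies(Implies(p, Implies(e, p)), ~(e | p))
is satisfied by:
  {e: False, p: False}


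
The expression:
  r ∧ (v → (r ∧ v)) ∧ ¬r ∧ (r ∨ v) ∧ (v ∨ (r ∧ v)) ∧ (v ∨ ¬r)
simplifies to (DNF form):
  False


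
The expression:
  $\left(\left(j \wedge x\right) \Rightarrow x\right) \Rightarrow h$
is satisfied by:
  {h: True}


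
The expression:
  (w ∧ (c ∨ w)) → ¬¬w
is always true.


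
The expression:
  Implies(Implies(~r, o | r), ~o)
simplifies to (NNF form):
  ~o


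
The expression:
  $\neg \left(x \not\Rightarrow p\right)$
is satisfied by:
  {p: True, x: False}
  {x: False, p: False}
  {x: True, p: True}


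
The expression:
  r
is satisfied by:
  {r: True}


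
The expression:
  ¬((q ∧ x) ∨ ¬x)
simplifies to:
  x ∧ ¬q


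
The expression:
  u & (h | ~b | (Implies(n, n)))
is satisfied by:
  {u: True}


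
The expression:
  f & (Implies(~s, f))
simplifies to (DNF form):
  f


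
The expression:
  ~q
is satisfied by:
  {q: False}


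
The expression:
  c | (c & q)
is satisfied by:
  {c: True}


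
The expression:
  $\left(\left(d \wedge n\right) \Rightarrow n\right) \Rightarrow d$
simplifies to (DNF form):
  $d$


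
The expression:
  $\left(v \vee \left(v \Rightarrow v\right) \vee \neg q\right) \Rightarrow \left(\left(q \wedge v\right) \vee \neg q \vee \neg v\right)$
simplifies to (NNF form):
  $\text{True}$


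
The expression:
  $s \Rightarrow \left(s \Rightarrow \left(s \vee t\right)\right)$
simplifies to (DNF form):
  $\text{True}$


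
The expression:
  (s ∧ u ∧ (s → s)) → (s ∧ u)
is always true.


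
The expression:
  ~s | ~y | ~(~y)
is always true.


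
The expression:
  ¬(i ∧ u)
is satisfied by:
  {u: False, i: False}
  {i: True, u: False}
  {u: True, i: False}


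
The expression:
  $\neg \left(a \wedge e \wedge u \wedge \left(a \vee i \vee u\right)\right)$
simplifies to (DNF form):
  $\neg a \vee \neg e \vee \neg u$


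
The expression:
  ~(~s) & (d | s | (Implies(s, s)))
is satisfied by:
  {s: True}


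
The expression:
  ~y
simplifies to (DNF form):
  ~y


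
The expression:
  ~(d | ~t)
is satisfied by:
  {t: True, d: False}


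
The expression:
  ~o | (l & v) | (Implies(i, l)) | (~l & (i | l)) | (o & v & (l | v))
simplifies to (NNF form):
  True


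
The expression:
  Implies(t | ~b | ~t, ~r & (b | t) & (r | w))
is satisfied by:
  {b: True, t: True, w: True, r: False}
  {b: True, w: True, r: False, t: False}
  {t: True, w: True, r: False, b: False}


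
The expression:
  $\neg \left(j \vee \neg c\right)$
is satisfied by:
  {c: True, j: False}


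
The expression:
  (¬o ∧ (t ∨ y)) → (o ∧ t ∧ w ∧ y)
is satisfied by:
  {o: True, y: False, t: False}
  {o: True, t: True, y: False}
  {o: True, y: True, t: False}
  {o: True, t: True, y: True}
  {t: False, y: False, o: False}


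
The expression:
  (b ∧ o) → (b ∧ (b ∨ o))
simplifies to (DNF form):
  True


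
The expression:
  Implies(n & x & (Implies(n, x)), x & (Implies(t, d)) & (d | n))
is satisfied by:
  {d: True, x: False, t: False, n: False}
  {n: False, x: False, d: False, t: False}
  {n: True, d: True, x: False, t: False}
  {n: True, x: False, d: False, t: False}
  {t: True, d: True, n: False, x: False}
  {t: True, n: False, x: False, d: False}
  {t: True, n: True, d: True, x: False}
  {t: True, n: True, x: False, d: False}
  {d: True, x: True, t: False, n: False}
  {x: True, t: False, d: False, n: False}
  {n: True, x: True, d: True, t: False}
  {n: True, x: True, t: False, d: False}
  {d: True, x: True, t: True, n: False}
  {x: True, t: True, n: False, d: False}
  {n: True, x: True, t: True, d: True}


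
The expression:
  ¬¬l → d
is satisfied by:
  {d: True, l: False}
  {l: False, d: False}
  {l: True, d: True}


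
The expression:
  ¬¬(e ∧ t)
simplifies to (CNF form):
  e ∧ t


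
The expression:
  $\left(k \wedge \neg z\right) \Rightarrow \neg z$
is always true.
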